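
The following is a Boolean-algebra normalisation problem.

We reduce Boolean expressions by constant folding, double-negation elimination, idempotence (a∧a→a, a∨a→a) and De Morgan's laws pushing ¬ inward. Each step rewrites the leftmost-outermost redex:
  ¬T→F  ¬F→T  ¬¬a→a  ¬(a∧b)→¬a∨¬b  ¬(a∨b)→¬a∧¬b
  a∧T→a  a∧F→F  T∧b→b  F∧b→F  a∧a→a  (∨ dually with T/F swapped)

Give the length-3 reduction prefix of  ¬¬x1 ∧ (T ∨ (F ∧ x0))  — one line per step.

Answer: after 3 steps: x1

Working:
  start: ¬¬x1 ∧ (T ∨ (F ∧ x0))
  step 1: x1 ∧ (T ∨ (F ∧ x0))
  step 2: x1 ∧ T
  step 3: x1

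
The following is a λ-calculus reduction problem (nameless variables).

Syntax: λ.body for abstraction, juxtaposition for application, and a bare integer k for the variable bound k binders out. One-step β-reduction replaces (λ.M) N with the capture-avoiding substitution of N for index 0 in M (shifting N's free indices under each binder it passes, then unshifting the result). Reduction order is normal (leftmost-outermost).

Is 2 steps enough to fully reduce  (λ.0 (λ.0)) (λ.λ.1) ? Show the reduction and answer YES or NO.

Answer: YES — reaches normal form λ.λ.0 in 2 ≤ 2 steps

Working:
  start: (λ.0 (λ.0)) (λ.λ.1)
  [1] (λ.λ.1) (λ.0)
  [2] λ.λ.0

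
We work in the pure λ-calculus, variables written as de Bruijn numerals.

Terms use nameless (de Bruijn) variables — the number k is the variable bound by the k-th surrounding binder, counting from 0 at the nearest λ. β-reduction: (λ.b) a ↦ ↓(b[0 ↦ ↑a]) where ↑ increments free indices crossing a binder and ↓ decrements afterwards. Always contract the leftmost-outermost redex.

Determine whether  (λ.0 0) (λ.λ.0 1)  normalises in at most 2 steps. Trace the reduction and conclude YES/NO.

  start: (λ.0 0) (λ.λ.0 1)
  →1  (λ.λ.0 1) (λ.λ.0 1)
  →2  λ.0 (λ.λ.0 1)

Answer: YES — reaches normal form λ.0 (λ.λ.0 1) in 2 ≤ 2 steps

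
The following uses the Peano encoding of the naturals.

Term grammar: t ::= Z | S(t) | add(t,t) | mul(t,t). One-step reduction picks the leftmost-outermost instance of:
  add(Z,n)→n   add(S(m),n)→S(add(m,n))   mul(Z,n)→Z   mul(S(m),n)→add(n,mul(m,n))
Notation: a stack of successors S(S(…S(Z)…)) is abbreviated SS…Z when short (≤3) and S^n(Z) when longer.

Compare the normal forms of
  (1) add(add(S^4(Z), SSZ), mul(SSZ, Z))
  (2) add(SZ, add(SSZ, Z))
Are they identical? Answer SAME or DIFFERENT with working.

Answer: DIFFERENT — A ⇓ S^6(Z), B ⇓ SSSZ

Working:
Term A:
  start: add(add(S^4(Z), SSZ), mul(SSZ, Z))
  →1  add(S(add(SSSZ, SSZ)), mul(SSZ, Z))
  →2  S(add(add(SSSZ, SSZ), mul(SSZ, Z)))
  →3  S(add(S(add(SSZ, SSZ)), mul(SSZ, Z)))
  →4  S(S(add(add(SSZ, SSZ), mul(SSZ, Z))))
  →5  S(S(add(S(add(SZ, SSZ)), mul(SSZ, Z))))
  →6  S(S(S(add(add(SZ, SSZ), mul(SSZ, Z)))))
  →7  S(S(S(add(S(add(Z, SSZ)), mul(SSZ, Z)))))
  →8  S(S(S(S(add(add(Z, SSZ), mul(SSZ, Z))))))
  →9  S(S(S(S(add(SSZ, mul(SSZ, Z))))))
  →10  S(S(S(S(S(add(SZ, mul(SSZ, Z)))))))
  →11  S(S(S(S(S(S(add(Z, mul(SSZ, Z))))))))
  →12  S(S(S(S(S(S(mul(SSZ, Z)))))))
  →13  S(S(S(S(S(S(add(Z, mul(SZ, Z))))))))
  →14  S(S(S(S(S(S(mul(SZ, Z)))))))
  →15  S(S(S(S(S(S(add(Z, mul(Z, Z))))))))
  →16  S(S(S(S(S(S(mul(Z, Z)))))))
  →17  S^6(Z)

Term B:
  start: add(SZ, add(SSZ, Z))
  →1  S(add(Z, add(SSZ, Z)))
  →2  S(add(SSZ, Z))
  →3  S(S(add(SZ, Z)))
  →4  S(S(S(add(Z, Z))))
  →5  SSSZ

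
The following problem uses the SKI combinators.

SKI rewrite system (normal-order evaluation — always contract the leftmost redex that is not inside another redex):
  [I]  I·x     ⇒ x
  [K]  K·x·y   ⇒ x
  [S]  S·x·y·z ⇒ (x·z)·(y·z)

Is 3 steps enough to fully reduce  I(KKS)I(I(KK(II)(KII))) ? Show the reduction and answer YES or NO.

Answer: YES — reaches normal form I in 3 ≤ 3 steps

Derivation:
  start: I(KKS)I(I(KK(II)(KII)))
  step 1: KKSI(I(KK(II)(KII)))
  step 2: KI(I(KK(II)(KII)))
  step 3: I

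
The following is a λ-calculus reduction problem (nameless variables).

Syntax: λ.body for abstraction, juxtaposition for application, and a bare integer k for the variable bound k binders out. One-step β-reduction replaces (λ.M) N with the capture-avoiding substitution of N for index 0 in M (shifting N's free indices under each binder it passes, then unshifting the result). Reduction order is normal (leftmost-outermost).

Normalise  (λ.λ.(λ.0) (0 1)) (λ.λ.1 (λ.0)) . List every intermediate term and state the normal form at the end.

  start: (λ.λ.(λ.0) (0 1)) (λ.λ.1 (λ.0))
  →1  λ.(λ.0) (0 (λ.λ.1 (λ.0)))
  →2  λ.0 (λ.λ.1 (λ.0))

Answer: normal form = λ.0 (λ.λ.1 (λ.0))  (in 2 steps)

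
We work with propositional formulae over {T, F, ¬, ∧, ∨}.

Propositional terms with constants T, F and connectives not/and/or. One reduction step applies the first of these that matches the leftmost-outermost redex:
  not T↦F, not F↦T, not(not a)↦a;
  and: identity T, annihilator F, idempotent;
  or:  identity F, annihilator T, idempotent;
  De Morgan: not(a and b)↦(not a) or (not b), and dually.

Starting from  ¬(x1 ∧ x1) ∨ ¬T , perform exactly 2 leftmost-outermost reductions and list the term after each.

  start: ¬(x1 ∧ x1) ∨ ¬T
  step 1: (¬x1 ∨ ¬x1) ∨ ¬T
  step 2: ¬x1 ∨ ¬T

Answer: after 2 steps: ¬x1 ∨ ¬T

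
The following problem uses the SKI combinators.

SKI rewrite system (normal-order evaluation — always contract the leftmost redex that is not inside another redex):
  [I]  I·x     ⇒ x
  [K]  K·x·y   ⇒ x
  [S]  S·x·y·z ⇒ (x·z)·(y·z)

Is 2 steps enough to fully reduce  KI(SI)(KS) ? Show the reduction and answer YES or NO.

Answer: YES — reaches normal form KS in 2 ≤ 2 steps

Derivation:
  start: KI(SI)(KS)
  [1] I(KS)
  [2] KS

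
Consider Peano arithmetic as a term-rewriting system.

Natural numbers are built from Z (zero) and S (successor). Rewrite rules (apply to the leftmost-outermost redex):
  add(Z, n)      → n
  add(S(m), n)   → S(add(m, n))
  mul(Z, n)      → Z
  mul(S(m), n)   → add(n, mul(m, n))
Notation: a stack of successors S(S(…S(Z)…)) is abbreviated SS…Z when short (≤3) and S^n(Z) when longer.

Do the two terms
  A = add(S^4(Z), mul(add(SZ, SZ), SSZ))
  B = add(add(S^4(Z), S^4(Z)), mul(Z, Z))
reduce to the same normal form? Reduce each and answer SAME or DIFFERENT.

Term A:
  start: add(S^4(Z), mul(add(SZ, SZ), SSZ))
  →1  S(add(SSSZ, mul(add(SZ, SZ), SSZ)))
  →2  S(S(add(SSZ, mul(add(SZ, SZ), SSZ))))
  →3  S(S(S(add(SZ, mul(add(SZ, SZ), SSZ)))))
  →4  S(S(S(S(add(Z, mul(add(SZ, SZ), SSZ))))))
  →5  S(S(S(S(mul(add(SZ, SZ), SSZ)))))
  →6  S(S(S(S(mul(S(add(Z, SZ)), SSZ)))))
  →7  S(S(S(S(add(SSZ, mul(add(Z, SZ), SSZ))))))
  →8  S(S(S(S(S(add(SZ, mul(add(Z, SZ), SSZ)))))))
  →9  S(S(S(S(S(S(add(Z, mul(add(Z, SZ), SSZ))))))))
  →10  S(S(S(S(S(S(mul(add(Z, SZ), SSZ)))))))
  →11  S(S(S(S(S(S(mul(SZ, SSZ)))))))
  →12  S(S(S(S(S(S(add(SSZ, mul(Z, SSZ))))))))
  →13  S(S(S(S(S(S(S(add(SZ, mul(Z, SSZ)))))))))
  →14  S(S(S(S(S(S(S(S(add(Z, mul(Z, SSZ))))))))))
  →15  S(S(S(S(S(S(S(S(mul(Z, SSZ)))))))))
  →16  S^8(Z)

Term B:
  start: add(add(S^4(Z), S^4(Z)), mul(Z, Z))
  →1  add(S(add(SSSZ, S^4(Z))), mul(Z, Z))
  →2  S(add(add(SSSZ, S^4(Z)), mul(Z, Z)))
  →3  S(add(S(add(SSZ, S^4(Z))), mul(Z, Z)))
  →4  S(S(add(add(SSZ, S^4(Z)), mul(Z, Z))))
  →5  S(S(add(S(add(SZ, S^4(Z))), mul(Z, Z))))
  →6  S(S(S(add(add(SZ, S^4(Z)), mul(Z, Z)))))
  →7  S(S(S(add(S(add(Z, S^4(Z))), mul(Z, Z)))))
  →8  S(S(S(S(add(add(Z, S^4(Z)), mul(Z, Z))))))
  →9  S(S(S(S(add(S^4(Z), mul(Z, Z))))))
  →10  S(S(S(S(S(add(SSSZ, mul(Z, Z)))))))
  →11  S(S(S(S(S(S(add(SSZ, mul(Z, Z))))))))
  →12  S(S(S(S(S(S(S(add(SZ, mul(Z, Z)))))))))
  →13  S(S(S(S(S(S(S(S(add(Z, mul(Z, Z))))))))))
  →14  S(S(S(S(S(S(S(S(mul(Z, Z)))))))))
  →15  S^8(Z)

Answer: SAME — A ⇓ S^8(Z), B ⇓ S^8(Z)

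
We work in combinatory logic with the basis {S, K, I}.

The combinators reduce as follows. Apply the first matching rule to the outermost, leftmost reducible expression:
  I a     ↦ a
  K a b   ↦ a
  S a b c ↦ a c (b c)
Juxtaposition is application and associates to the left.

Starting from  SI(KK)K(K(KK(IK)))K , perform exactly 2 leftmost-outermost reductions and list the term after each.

  start: SI(KK)K(K(KK(IK)))K
  [1] IK(KKK)(K(KK(IK)))K
  [2] K(KKK)(K(KK(IK)))K

Answer: after 2 steps: K(KKK)(K(KK(IK)))K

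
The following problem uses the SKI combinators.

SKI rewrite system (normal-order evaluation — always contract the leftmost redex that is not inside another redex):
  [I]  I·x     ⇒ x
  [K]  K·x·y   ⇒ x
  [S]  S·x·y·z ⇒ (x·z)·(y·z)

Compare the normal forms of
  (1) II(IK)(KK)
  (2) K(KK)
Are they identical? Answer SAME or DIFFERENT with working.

Answer: SAME — A ⇓ K(KK), B ⇓ K(KK)

Reduction:
Term A:
  start: II(IK)(KK)
  [1] I(IK)(KK)
  [2] IK(KK)
  [3] K(KK)

Term B:
  start: K(KK)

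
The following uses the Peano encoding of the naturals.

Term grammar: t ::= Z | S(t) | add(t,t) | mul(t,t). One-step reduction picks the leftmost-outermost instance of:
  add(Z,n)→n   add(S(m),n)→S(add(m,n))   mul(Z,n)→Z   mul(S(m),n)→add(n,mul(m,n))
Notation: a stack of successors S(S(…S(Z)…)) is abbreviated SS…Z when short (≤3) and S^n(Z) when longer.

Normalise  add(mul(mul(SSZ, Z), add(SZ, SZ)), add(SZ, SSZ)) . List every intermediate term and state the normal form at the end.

Answer: normal form = SSSZ  (in 9 steps)

Reduction:
  start: add(mul(mul(SSZ, Z), add(SZ, SZ)), add(SZ, SSZ))
  →1  add(mul(add(Z, mul(SZ, Z)), add(SZ, SZ)), add(SZ, SSZ))
  →2  add(mul(mul(SZ, Z), add(SZ, SZ)), add(SZ, SSZ))
  →3  add(mul(add(Z, mul(Z, Z)), add(SZ, SZ)), add(SZ, SSZ))
  →4  add(mul(mul(Z, Z), add(SZ, SZ)), add(SZ, SSZ))
  →5  add(mul(Z, add(SZ, SZ)), add(SZ, SSZ))
  →6  add(Z, add(SZ, SSZ))
  →7  add(SZ, SSZ)
  →8  S(add(Z, SSZ))
  →9  SSSZ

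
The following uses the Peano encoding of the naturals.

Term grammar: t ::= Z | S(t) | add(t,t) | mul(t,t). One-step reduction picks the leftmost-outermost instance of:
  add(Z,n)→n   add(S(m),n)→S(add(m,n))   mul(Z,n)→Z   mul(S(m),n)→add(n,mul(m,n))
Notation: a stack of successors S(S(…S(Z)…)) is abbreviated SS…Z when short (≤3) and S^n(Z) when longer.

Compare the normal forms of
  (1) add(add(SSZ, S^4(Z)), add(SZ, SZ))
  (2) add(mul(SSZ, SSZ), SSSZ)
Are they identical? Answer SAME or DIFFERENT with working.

Answer: DIFFERENT — A ⇓ S^8(Z), B ⇓ S^7(Z)

Reduction:
Term A:
  start: add(add(SSZ, S^4(Z)), add(SZ, SZ))
  →1  add(S(add(SZ, S^4(Z))), add(SZ, SZ))
  →2  S(add(add(SZ, S^4(Z)), add(SZ, SZ)))
  →3  S(add(S(add(Z, S^4(Z))), add(SZ, SZ)))
  →4  S(S(add(add(Z, S^4(Z)), add(SZ, SZ))))
  →5  S(S(add(S^4(Z), add(SZ, SZ))))
  →6  S(S(S(add(SSSZ, add(SZ, SZ)))))
  →7  S(S(S(S(add(SSZ, add(SZ, SZ))))))
  →8  S(S(S(S(S(add(SZ, add(SZ, SZ)))))))
  →9  S(S(S(S(S(S(add(Z, add(SZ, SZ))))))))
  →10  S(S(S(S(S(S(add(SZ, SZ)))))))
  →11  S(S(S(S(S(S(S(add(Z, SZ))))))))
  →12  S^8(Z)

Term B:
  start: add(mul(SSZ, SSZ), SSSZ)
  →1  add(add(SSZ, mul(SZ, SSZ)), SSSZ)
  →2  add(S(add(SZ, mul(SZ, SSZ))), SSSZ)
  →3  S(add(add(SZ, mul(SZ, SSZ)), SSSZ))
  →4  S(add(S(add(Z, mul(SZ, SSZ))), SSSZ))
  →5  S(S(add(add(Z, mul(SZ, SSZ)), SSSZ)))
  →6  S(S(add(mul(SZ, SSZ), SSSZ)))
  →7  S(S(add(add(SSZ, mul(Z, SSZ)), SSSZ)))
  →8  S(S(add(S(add(SZ, mul(Z, SSZ))), SSSZ)))
  →9  S(S(S(add(add(SZ, mul(Z, SSZ)), SSSZ))))
  →10  S(S(S(add(S(add(Z, mul(Z, SSZ))), SSSZ))))
  →11  S(S(S(S(add(add(Z, mul(Z, SSZ)), SSSZ)))))
  →12  S(S(S(S(add(mul(Z, SSZ), SSSZ)))))
  →13  S(S(S(S(add(Z, SSSZ)))))
  →14  S^7(Z)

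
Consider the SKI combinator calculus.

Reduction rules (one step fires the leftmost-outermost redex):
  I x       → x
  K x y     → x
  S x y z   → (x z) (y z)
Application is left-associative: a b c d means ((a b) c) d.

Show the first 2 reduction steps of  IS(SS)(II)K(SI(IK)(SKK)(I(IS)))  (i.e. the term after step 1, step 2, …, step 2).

Answer: after 2 steps: SSK(IIK)(SI(IK)(SKK)(I(IS)))

Working:
  start: IS(SS)(II)K(SI(IK)(SKK)(I(IS)))
  step 1: S(SS)(II)K(SI(IK)(SKK)(I(IS)))
  step 2: SSK(IIK)(SI(IK)(SKK)(I(IS)))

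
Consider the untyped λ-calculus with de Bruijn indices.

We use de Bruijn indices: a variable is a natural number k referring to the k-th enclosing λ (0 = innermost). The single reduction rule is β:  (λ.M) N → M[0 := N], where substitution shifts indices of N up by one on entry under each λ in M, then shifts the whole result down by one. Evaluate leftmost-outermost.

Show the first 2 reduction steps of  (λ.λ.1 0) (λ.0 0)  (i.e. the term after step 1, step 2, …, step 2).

Answer: after 2 steps: λ.0 0

Derivation:
  start: (λ.λ.1 0) (λ.0 0)
  step 1: λ.(λ.0 0) 0
  step 2: λ.0 0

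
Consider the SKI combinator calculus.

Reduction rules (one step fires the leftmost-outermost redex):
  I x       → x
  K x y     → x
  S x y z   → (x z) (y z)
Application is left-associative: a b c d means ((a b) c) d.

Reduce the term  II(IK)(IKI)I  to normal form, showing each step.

  start: II(IK)(IKI)I
  →1  I(IK)(IKI)I
  →2  IK(IKI)I
  →3  K(IKI)I
  →4  IKI
  →5  KI

Answer: normal form = KI  (in 5 steps)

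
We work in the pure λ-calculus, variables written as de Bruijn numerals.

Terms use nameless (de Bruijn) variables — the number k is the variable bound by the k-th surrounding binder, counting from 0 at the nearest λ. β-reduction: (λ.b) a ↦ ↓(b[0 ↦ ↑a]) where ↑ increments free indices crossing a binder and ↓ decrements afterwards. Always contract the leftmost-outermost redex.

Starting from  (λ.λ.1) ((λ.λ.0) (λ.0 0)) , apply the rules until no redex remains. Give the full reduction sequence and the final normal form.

  start: (λ.λ.1) ((λ.λ.0) (λ.0 0))
  →1  λ.(λ.λ.0) (λ.0 0)
  →2  λ.λ.0

Answer: normal form = λ.λ.0  (in 2 steps)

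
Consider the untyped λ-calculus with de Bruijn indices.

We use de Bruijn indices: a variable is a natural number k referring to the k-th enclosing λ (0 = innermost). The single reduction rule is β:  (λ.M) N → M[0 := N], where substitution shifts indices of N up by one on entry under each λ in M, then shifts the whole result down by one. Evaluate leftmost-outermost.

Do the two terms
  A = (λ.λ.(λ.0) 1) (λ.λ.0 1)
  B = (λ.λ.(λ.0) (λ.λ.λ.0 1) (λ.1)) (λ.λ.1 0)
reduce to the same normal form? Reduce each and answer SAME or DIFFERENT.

Answer: SAME — A ⇓ λ.λ.λ.0 1, B ⇓ λ.λ.λ.0 1

Derivation:
Term A:
  start: (λ.λ.(λ.0) 1) (λ.λ.0 1)
  →1  λ.(λ.0) (λ.λ.0 1)
  →2  λ.λ.λ.0 1

Term B:
  start: (λ.λ.(λ.0) (λ.λ.λ.0 1) (λ.1)) (λ.λ.1 0)
  →1  λ.(λ.0) (λ.λ.λ.0 1) (λ.1)
  →2  λ.(λ.λ.λ.0 1) (λ.1)
  →3  λ.λ.λ.0 1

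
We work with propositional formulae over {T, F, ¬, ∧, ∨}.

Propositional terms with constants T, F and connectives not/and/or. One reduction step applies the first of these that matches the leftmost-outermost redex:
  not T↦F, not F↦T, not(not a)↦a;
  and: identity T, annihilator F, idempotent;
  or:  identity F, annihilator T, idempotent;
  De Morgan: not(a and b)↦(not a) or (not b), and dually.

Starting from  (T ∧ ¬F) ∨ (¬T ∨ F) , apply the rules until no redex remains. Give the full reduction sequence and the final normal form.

Answer: normal form = T  (in 3 steps)

Reduction:
  start: (T ∧ ¬F) ∨ (¬T ∨ F)
  [1] ¬F ∨ (¬T ∨ F)
  [2] T ∨ (¬T ∨ F)
  [3] T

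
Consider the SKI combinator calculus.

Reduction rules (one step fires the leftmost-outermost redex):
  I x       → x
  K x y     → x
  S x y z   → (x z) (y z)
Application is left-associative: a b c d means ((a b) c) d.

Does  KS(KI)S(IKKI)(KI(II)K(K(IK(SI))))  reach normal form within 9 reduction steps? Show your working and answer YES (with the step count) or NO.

  start: KS(KI)S(IKKI)(KI(II)K(K(IK(SI))))
  →1  SS(IKKI)(KI(II)K(K(IK(SI))))
  →2  S(KI(II)K(K(IK(SI))))(IKKI(KI(II)K(K(IK(SI)))))
  →3  S(IK(K(IK(SI))))(IKKI(KI(II)K(K(IK(SI)))))
  →4  S(K(K(IK(SI))))(IKKI(KI(II)K(K(IK(SI)))))
  →5  S(K(K(K(SI))))(IKKI(KI(II)K(K(IK(SI)))))
  →6  S(K(K(K(SI))))(KKI(KI(II)K(K(IK(SI)))))
  →7  S(K(K(K(SI))))(K(KI(II)K(K(IK(SI)))))
  →8  S(K(K(K(SI))))(K(IK(K(IK(SI)))))
  →9  S(K(K(K(SI))))(K(K(K(IK(SI)))))

Answer: NO — after 9 steps the term is S(K(K(K(SI))))(K(K(K(IK(SI))))), not yet normal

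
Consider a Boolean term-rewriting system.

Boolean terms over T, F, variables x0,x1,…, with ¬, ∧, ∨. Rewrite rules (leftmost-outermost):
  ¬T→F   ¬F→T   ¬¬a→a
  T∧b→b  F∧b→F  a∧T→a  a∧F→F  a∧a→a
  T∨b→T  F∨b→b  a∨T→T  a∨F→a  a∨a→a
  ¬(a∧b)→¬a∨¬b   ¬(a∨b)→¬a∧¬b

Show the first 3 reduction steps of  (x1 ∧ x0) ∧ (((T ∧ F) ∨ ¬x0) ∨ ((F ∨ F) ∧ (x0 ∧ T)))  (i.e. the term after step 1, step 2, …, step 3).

Answer: after 3 steps: (x1 ∧ x0) ∧ (¬x0 ∨ (F ∧ (x0 ∧ T)))

Working:
  start: (x1 ∧ x0) ∧ (((T ∧ F) ∨ ¬x0) ∨ ((F ∨ F) ∧ (x0 ∧ T)))
  step 1: (x1 ∧ x0) ∧ ((F ∨ ¬x0) ∨ ((F ∨ F) ∧ (x0 ∧ T)))
  step 2: (x1 ∧ x0) ∧ (¬x0 ∨ ((F ∨ F) ∧ (x0 ∧ T)))
  step 3: (x1 ∧ x0) ∧ (¬x0 ∨ (F ∧ (x0 ∧ T)))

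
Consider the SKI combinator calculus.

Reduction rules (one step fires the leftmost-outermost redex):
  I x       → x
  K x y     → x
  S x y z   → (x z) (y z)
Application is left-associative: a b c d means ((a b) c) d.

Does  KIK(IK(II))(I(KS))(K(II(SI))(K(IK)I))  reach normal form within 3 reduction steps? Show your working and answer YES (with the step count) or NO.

  start: KIK(IK(II))(I(KS))(K(II(SI))(K(IK)I))
  [1] I(IK(II))(I(KS))(K(II(SI))(K(IK)I))
  [2] IK(II)(I(KS))(K(II(SI))(K(IK)I))
  [3] K(II)(I(KS))(K(II(SI))(K(IK)I))

Answer: NO — after 3 steps the term is K(II)(I(KS))(K(II(SI))(K(IK)I)), not yet normal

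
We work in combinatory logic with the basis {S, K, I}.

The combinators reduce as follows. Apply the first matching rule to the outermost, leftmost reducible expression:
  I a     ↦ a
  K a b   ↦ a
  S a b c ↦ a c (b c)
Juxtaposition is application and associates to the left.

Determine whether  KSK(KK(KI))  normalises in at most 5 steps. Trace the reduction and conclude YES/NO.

  start: KSK(KK(KI))
  [1] S(KK(KI))
  [2] SK

Answer: YES — reaches normal form SK in 2 ≤ 5 steps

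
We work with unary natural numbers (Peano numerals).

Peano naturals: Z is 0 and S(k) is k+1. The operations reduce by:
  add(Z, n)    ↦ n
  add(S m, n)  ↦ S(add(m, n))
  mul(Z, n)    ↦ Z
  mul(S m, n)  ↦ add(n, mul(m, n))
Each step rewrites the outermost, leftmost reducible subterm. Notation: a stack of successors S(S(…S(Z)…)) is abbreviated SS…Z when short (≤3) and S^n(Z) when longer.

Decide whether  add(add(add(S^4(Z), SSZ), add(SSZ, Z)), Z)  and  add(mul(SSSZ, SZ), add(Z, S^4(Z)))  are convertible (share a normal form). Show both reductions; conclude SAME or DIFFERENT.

Answer: DIFFERENT — A ⇓ S^8(Z), B ⇓ S^7(Z)

Reduction:
Term A:
  start: add(add(add(S^4(Z), SSZ), add(SSZ, Z)), Z)
  →1  add(add(S(add(SSSZ, SSZ)), add(SSZ, Z)), Z)
  →2  add(S(add(add(SSSZ, SSZ), add(SSZ, Z))), Z)
  →3  S(add(add(add(SSSZ, SSZ), add(SSZ, Z)), Z))
  →4  S(add(add(S(add(SSZ, SSZ)), add(SSZ, Z)), Z))
  →5  S(add(S(add(add(SSZ, SSZ), add(SSZ, Z))), Z))
  →6  S(S(add(add(add(SSZ, SSZ), add(SSZ, Z)), Z)))
  →7  S(S(add(add(S(add(SZ, SSZ)), add(SSZ, Z)), Z)))
  →8  S(S(add(S(add(add(SZ, SSZ), add(SSZ, Z))), Z)))
  →9  S(S(S(add(add(add(SZ, SSZ), add(SSZ, Z)), Z))))
  →10  S(S(S(add(add(S(add(Z, SSZ)), add(SSZ, Z)), Z))))
  →11  S(S(S(add(S(add(add(Z, SSZ), add(SSZ, Z))), Z))))
  →12  S(S(S(S(add(add(add(Z, SSZ), add(SSZ, Z)), Z)))))
  →13  S(S(S(S(add(add(SSZ, add(SSZ, Z)), Z)))))
  →14  S(S(S(S(add(S(add(SZ, add(SSZ, Z))), Z)))))
  →15  S(S(S(S(S(add(add(SZ, add(SSZ, Z)), Z))))))
  →16  S(S(S(S(S(add(S(add(Z, add(SSZ, Z))), Z))))))
  →17  S(S(S(S(S(S(add(add(Z, add(SSZ, Z)), Z)))))))
  →18  S(S(S(S(S(S(add(add(SSZ, Z), Z)))))))
  →19  S(S(S(S(S(S(add(S(add(SZ, Z)), Z)))))))
  →20  S(S(S(S(S(S(S(add(add(SZ, Z), Z))))))))
  →21  S(S(S(S(S(S(S(add(S(add(Z, Z)), Z))))))))
  →22  S(S(S(S(S(S(S(S(add(add(Z, Z), Z)))))))))
  →23  S(S(S(S(S(S(S(S(add(Z, Z)))))))))
  →24  S^8(Z)

Term B:
  start: add(mul(SSSZ, SZ), add(Z, S^4(Z)))
  →1  add(add(SZ, mul(SSZ, SZ)), add(Z, S^4(Z)))
  →2  add(S(add(Z, mul(SSZ, SZ))), add(Z, S^4(Z)))
  →3  S(add(add(Z, mul(SSZ, SZ)), add(Z, S^4(Z))))
  →4  S(add(mul(SSZ, SZ), add(Z, S^4(Z))))
  →5  S(add(add(SZ, mul(SZ, SZ)), add(Z, S^4(Z))))
  →6  S(add(S(add(Z, mul(SZ, SZ))), add(Z, S^4(Z))))
  →7  S(S(add(add(Z, mul(SZ, SZ)), add(Z, S^4(Z)))))
  →8  S(S(add(mul(SZ, SZ), add(Z, S^4(Z)))))
  →9  S(S(add(add(SZ, mul(Z, SZ)), add(Z, S^4(Z)))))
  →10  S(S(add(S(add(Z, mul(Z, SZ))), add(Z, S^4(Z)))))
  →11  S(S(S(add(add(Z, mul(Z, SZ)), add(Z, S^4(Z))))))
  →12  S(S(S(add(mul(Z, SZ), add(Z, S^4(Z))))))
  →13  S(S(S(add(Z, add(Z, S^4(Z))))))
  →14  S(S(S(add(Z, S^4(Z)))))
  →15  S^7(Z)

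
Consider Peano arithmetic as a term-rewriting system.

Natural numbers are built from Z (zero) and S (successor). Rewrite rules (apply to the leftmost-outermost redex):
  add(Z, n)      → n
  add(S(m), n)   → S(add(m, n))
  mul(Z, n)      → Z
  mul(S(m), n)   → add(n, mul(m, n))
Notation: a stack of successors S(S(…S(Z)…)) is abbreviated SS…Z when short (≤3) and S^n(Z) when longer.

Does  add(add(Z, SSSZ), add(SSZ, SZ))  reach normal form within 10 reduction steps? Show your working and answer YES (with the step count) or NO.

Answer: YES — reaches normal form S^6(Z) in 8 ≤ 10 steps

Working:
  start: add(add(Z, SSSZ), add(SSZ, SZ))
  [1] add(SSSZ, add(SSZ, SZ))
  [2] S(add(SSZ, add(SSZ, SZ)))
  [3] S(S(add(SZ, add(SSZ, SZ))))
  [4] S(S(S(add(Z, add(SSZ, SZ)))))
  [5] S(S(S(add(SSZ, SZ))))
  [6] S(S(S(S(add(SZ, SZ)))))
  [7] S(S(S(S(S(add(Z, SZ))))))
  [8] S^6(Z)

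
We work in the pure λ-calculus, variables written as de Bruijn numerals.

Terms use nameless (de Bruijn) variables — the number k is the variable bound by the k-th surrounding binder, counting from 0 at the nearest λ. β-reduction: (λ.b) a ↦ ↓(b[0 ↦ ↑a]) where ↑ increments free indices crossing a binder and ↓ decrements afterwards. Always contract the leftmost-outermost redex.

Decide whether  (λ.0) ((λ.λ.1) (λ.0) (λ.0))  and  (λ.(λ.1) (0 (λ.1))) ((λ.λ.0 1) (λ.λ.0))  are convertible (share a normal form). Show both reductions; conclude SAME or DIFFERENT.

Answer: DIFFERENT — A ⇓ λ.0, B ⇓ λ.0 (λ.λ.0)

Reduction:
Term A:
  start: (λ.0) ((λ.λ.1) (λ.0) (λ.0))
  [1] (λ.λ.1) (λ.0) (λ.0)
  [2] (λ.λ.0) (λ.0)
  [3] λ.0

Term B:
  start: (λ.(λ.1) (0 (λ.1))) ((λ.λ.0 1) (λ.λ.0))
  [1] (λ.(λ.λ.0 1) (λ.λ.0)) ((λ.λ.0 1) (λ.λ.0) (λ.(λ.λ.0 1) (λ.λ.0)))
  [2] (λ.λ.0 1) (λ.λ.0)
  [3] λ.0 (λ.λ.0)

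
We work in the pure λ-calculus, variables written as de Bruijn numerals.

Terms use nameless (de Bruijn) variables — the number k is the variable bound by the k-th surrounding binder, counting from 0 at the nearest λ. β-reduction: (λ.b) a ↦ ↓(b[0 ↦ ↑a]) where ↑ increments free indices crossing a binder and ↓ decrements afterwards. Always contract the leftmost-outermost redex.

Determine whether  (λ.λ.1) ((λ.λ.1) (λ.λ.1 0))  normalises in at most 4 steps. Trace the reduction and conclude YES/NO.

Answer: YES — reaches normal form λ.λ.λ.λ.1 0 in 2 ≤ 4 steps

Working:
  start: (λ.λ.1) ((λ.λ.1) (λ.λ.1 0))
  [1] λ.(λ.λ.1) (λ.λ.1 0)
  [2] λ.λ.λ.λ.1 0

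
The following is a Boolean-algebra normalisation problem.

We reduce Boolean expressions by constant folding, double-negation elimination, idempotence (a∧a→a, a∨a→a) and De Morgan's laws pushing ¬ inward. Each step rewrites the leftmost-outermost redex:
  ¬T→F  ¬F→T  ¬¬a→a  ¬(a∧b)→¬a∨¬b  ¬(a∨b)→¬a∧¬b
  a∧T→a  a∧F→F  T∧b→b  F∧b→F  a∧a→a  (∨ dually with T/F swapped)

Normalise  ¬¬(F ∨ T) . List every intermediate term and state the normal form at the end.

Answer: normal form = T  (in 2 steps)

Derivation:
  start: ¬¬(F ∨ T)
  step 1: F ∨ T
  step 2: T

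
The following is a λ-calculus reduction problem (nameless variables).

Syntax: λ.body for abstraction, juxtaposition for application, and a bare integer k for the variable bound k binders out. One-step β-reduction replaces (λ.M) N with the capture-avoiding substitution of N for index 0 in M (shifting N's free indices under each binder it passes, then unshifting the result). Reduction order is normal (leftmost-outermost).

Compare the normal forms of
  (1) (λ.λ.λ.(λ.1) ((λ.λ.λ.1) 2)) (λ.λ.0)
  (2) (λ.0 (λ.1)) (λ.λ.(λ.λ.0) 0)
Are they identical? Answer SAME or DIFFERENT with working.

Answer: SAME — A ⇓ λ.λ.0, B ⇓ λ.λ.0

Reduction:
Term A:
  start: (λ.λ.λ.(λ.1) ((λ.λ.λ.1) 2)) (λ.λ.0)
  step 1: λ.λ.(λ.1) ((λ.λ.λ.1) (λ.λ.0))
  step 2: λ.λ.0

Term B:
  start: (λ.0 (λ.1)) (λ.λ.(λ.λ.0) 0)
  step 1: (λ.λ.(λ.λ.0) 0) (λ.λ.λ.(λ.λ.0) 0)
  step 2: λ.(λ.λ.0) 0
  step 3: λ.λ.0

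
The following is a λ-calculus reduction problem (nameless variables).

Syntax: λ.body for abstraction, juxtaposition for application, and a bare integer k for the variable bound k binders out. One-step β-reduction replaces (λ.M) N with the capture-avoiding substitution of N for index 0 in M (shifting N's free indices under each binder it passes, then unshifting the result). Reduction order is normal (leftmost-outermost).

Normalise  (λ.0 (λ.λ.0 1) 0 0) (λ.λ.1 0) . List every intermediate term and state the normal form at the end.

Answer: normal form = λ.λ.1 0  (in 7 steps)

Working:
  start: (λ.0 (λ.λ.0 1) 0 0) (λ.λ.1 0)
  step 1: (λ.λ.1 0) (λ.λ.0 1) (λ.λ.1 0) (λ.λ.1 0)
  step 2: (λ.(λ.λ.0 1) 0) (λ.λ.1 0) (λ.λ.1 0)
  step 3: (λ.λ.0 1) (λ.λ.1 0) (λ.λ.1 0)
  step 4: (λ.0 (λ.λ.1 0)) (λ.λ.1 0)
  step 5: (λ.λ.1 0) (λ.λ.1 0)
  step 6: λ.(λ.λ.1 0) 0
  step 7: λ.λ.1 0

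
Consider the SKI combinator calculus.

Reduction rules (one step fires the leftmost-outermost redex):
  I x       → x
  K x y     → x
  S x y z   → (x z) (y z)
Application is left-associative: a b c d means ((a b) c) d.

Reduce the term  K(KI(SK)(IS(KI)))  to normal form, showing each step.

  start: K(KI(SK)(IS(KI)))
  →1  K(I(IS(KI)))
  →2  K(IS(KI))
  →3  K(S(KI))

Answer: normal form = K(S(KI))  (in 3 steps)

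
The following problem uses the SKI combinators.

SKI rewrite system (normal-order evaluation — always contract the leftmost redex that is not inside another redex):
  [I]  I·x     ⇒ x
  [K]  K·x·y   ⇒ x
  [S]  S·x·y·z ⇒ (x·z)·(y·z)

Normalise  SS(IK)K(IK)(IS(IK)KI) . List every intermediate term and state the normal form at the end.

Answer: normal form = KI  (in 8 steps)

Derivation:
  start: SS(IK)K(IK)(IS(IK)KI)
  →1  SK(IKK)(IK)(IS(IK)KI)
  →2  K(IK)(IKK(IK))(IS(IK)KI)
  →3  IK(IS(IK)KI)
  →4  K(IS(IK)KI)
  →5  K(S(IK)KI)
  →6  K(IKI(KI))
  →7  K(KI(KI))
  →8  KI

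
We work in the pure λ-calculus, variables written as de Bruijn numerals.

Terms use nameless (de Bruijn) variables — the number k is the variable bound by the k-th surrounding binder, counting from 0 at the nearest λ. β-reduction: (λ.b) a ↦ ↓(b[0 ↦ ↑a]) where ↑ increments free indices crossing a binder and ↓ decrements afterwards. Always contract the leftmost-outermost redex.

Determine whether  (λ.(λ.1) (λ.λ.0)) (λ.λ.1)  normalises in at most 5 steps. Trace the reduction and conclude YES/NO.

Answer: YES — reaches normal form λ.λ.1 in 2 ≤ 5 steps

Derivation:
  start: (λ.(λ.1) (λ.λ.0)) (λ.λ.1)
  [1] (λ.λ.λ.1) (λ.λ.0)
  [2] λ.λ.1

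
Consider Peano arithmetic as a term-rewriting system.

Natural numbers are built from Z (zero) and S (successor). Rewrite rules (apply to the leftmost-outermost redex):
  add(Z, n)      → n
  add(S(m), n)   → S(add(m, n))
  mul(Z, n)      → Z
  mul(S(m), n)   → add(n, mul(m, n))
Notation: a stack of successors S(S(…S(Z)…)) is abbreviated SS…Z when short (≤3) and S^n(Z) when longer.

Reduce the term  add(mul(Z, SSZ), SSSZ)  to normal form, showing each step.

  start: add(mul(Z, SSZ), SSSZ)
  step 1: add(Z, SSSZ)
  step 2: SSSZ

Answer: normal form = SSSZ  (in 2 steps)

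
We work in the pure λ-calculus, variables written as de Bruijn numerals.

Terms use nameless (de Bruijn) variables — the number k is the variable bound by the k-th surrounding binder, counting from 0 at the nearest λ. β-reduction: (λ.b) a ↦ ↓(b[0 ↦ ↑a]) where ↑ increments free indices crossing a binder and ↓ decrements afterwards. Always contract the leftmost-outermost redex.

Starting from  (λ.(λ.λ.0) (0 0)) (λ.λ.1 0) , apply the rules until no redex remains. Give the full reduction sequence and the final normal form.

Answer: normal form = λ.0  (in 2 steps)

Reduction:
  start: (λ.(λ.λ.0) (0 0)) (λ.λ.1 0)
  step 1: (λ.λ.0) ((λ.λ.1 0) (λ.λ.1 0))
  step 2: λ.0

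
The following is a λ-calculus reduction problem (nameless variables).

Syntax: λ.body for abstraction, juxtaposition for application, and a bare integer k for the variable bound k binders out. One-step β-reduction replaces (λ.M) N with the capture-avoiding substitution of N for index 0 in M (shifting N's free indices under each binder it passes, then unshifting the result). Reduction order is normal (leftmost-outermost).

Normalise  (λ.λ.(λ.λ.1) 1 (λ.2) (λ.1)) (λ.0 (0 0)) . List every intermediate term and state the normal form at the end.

  start: (λ.λ.(λ.λ.1) 1 (λ.2) (λ.1)) (λ.0 (0 0))
  step 1: λ.(λ.λ.1) (λ.0 (0 0)) (λ.λ.0 (0 0)) (λ.1)
  step 2: λ.(λ.λ.0 (0 0)) (λ.λ.0 (0 0)) (λ.1)
  step 3: λ.(λ.0 (0 0)) (λ.1)
  step 4: λ.(λ.1) ((λ.1) (λ.1))
  step 5: λ.0

Answer: normal form = λ.0  (in 5 steps)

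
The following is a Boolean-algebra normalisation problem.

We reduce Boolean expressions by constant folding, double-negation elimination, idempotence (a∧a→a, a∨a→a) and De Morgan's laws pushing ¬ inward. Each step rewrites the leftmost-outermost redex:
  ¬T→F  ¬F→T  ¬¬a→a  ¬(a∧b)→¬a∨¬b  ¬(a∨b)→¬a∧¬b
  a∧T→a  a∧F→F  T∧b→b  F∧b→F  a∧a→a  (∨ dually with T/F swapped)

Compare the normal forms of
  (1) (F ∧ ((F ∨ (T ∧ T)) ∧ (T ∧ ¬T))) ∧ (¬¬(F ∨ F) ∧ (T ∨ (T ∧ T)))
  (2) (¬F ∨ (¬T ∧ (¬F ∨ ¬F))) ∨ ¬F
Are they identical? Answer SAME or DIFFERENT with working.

Answer: DIFFERENT — A ⇓ F, B ⇓ T

Derivation:
Term A:
  start: (F ∧ ((F ∨ (T ∧ T)) ∧ (T ∧ ¬T))) ∧ (¬¬(F ∨ F) ∧ (T ∨ (T ∧ T)))
  step 1: F ∧ (¬¬(F ∨ F) ∧ (T ∨ (T ∧ T)))
  step 2: F

Term B:
  start: (¬F ∨ (¬T ∧ (¬F ∨ ¬F))) ∨ ¬F
  step 1: (T ∨ (¬T ∧ (¬F ∨ ¬F))) ∨ ¬F
  step 2: T ∨ ¬F
  step 3: T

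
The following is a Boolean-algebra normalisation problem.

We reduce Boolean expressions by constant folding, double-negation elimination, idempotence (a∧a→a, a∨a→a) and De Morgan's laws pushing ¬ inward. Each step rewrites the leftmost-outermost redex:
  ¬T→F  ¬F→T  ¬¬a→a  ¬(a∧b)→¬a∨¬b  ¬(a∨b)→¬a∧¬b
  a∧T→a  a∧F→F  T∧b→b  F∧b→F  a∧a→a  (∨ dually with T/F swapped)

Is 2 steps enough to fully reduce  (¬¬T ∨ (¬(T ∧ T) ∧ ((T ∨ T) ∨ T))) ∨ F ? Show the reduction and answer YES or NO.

Answer: NO — after 2 steps the term is T ∨ (¬(T ∧ T) ∧ ((T ∨ T) ∨ T)), not yet normal

Working:
  start: (¬¬T ∨ (¬(T ∧ T) ∧ ((T ∨ T) ∨ T))) ∨ F
  →1  ¬¬T ∨ (¬(T ∧ T) ∧ ((T ∨ T) ∨ T))
  →2  T ∨ (¬(T ∧ T) ∧ ((T ∨ T) ∨ T))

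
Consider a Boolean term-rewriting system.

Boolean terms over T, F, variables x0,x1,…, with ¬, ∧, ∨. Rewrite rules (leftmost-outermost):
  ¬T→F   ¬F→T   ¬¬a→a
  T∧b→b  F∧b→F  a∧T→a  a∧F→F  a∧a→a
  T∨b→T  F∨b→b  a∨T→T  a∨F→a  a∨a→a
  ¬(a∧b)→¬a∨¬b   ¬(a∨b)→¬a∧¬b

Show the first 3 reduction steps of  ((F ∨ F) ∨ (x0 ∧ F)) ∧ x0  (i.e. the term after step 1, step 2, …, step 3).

  start: ((F ∨ F) ∨ (x0 ∧ F)) ∧ x0
  step 1: (F ∨ (x0 ∧ F)) ∧ x0
  step 2: (x0 ∧ F) ∧ x0
  step 3: F ∧ x0

Answer: after 3 steps: F ∧ x0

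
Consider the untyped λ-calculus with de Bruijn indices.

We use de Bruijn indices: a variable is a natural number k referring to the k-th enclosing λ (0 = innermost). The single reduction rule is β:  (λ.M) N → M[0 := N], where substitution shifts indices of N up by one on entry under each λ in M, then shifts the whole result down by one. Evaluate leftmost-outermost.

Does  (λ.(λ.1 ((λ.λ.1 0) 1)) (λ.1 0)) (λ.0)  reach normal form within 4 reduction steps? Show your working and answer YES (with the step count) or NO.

  start: (λ.(λ.1 ((λ.λ.1 0) 1)) (λ.1 0)) (λ.0)
  [1] (λ.(λ.0) ((λ.λ.1 0) (λ.0))) (λ.(λ.0) 0)
  [2] (λ.0) ((λ.λ.1 0) (λ.0))
  [3] (λ.λ.1 0) (λ.0)
  [4] λ.(λ.0) 0

Answer: NO — after 4 steps the term is λ.(λ.0) 0, not yet normal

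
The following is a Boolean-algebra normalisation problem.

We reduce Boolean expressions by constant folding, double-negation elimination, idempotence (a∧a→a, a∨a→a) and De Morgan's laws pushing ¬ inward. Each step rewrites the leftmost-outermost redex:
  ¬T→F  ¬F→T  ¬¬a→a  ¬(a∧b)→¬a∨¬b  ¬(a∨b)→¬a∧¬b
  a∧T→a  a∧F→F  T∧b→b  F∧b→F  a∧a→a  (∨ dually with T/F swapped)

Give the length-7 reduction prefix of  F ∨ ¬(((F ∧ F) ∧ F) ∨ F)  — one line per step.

Answer: after 7 steps: ¬F

Working:
  start: F ∨ ¬(((F ∧ F) ∧ F) ∨ F)
  →1  ¬(((F ∧ F) ∧ F) ∨ F)
  →2  ¬((F ∧ F) ∧ F) ∧ ¬F
  →3  (¬(F ∧ F) ∨ ¬F) ∧ ¬F
  →4  ((¬F ∨ ¬F) ∨ ¬F) ∧ ¬F
  →5  (¬F ∨ ¬F) ∧ ¬F
  →6  ¬F ∧ ¬F
  →7  ¬F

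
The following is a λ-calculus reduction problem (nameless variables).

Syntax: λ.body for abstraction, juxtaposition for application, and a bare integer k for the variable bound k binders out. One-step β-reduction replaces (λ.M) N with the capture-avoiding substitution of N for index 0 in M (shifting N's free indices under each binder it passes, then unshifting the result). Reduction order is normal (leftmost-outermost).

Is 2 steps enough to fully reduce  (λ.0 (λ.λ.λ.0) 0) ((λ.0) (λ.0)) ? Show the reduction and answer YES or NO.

Answer: NO — after 2 steps the term is (λ.0) (λ.λ.λ.0) ((λ.0) (λ.0)), not yet normal

Reduction:
  start: (λ.0 (λ.λ.λ.0) 0) ((λ.0) (λ.0))
  step 1: (λ.0) (λ.0) (λ.λ.λ.0) ((λ.0) (λ.0))
  step 2: (λ.0) (λ.λ.λ.0) ((λ.0) (λ.0))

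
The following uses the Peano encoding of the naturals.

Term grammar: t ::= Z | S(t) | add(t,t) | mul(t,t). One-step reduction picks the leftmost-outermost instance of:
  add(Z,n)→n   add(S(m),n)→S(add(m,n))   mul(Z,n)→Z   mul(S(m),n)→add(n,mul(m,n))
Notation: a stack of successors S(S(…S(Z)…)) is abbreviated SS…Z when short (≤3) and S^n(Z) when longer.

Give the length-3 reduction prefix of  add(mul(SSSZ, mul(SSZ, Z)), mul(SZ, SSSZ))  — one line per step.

Answer: after 3 steps: add(add(mul(SZ, Z), mul(SSZ, mul(SSZ, Z))), mul(SZ, SSSZ))

Working:
  start: add(mul(SSSZ, mul(SSZ, Z)), mul(SZ, SSSZ))
  [1] add(add(mul(SSZ, Z), mul(SSZ, mul(SSZ, Z))), mul(SZ, SSSZ))
  [2] add(add(add(Z, mul(SZ, Z)), mul(SSZ, mul(SSZ, Z))), mul(SZ, SSSZ))
  [3] add(add(mul(SZ, Z), mul(SSZ, mul(SSZ, Z))), mul(SZ, SSSZ))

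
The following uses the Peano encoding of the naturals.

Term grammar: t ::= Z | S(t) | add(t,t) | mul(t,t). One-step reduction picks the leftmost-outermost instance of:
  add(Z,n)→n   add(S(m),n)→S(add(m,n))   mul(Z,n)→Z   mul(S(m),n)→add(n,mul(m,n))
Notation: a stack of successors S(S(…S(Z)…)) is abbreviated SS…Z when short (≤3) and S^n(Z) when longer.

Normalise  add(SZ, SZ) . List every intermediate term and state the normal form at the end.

  start: add(SZ, SZ)
  →1  S(add(Z, SZ))
  →2  SSZ

Answer: normal form = SSZ  (in 2 steps)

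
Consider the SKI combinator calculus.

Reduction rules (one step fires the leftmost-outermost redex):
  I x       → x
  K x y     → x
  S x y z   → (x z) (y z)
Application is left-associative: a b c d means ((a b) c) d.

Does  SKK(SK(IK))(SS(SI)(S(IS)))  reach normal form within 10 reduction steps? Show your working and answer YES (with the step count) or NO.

  start: SKK(SK(IK))(SS(SI)(S(IS)))
  →1  K(SK(IK))(K(SK(IK)))(SS(SI)(S(IS)))
  →2  SK(IK)(SS(SI)(S(IS)))
  →3  K(SS(SI)(S(IS)))(IK(SS(SI)(S(IS))))
  →4  SS(SI)(S(IS))
  →5  S(S(IS))(SI(S(IS)))
  →6  S(SS)(SI(S(IS)))
  →7  S(SS)(SI(SS))

Answer: YES — reaches normal form S(SS)(SI(SS)) in 7 ≤ 10 steps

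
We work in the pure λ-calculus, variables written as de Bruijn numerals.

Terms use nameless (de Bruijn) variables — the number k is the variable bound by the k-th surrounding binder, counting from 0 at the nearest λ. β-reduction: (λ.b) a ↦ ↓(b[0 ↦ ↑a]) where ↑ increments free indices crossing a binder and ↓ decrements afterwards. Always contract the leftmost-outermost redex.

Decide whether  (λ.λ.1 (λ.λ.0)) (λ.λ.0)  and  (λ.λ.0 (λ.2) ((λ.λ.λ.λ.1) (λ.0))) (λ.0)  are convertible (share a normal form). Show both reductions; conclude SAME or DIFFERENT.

Term A:
  start: (λ.λ.1 (λ.λ.0)) (λ.λ.0)
  step 1: λ.(λ.λ.0) (λ.λ.0)
  step 2: λ.λ.0

Term B:
  start: (λ.λ.0 (λ.2) ((λ.λ.λ.λ.1) (λ.0))) (λ.0)
  step 1: λ.0 (λ.λ.0) ((λ.λ.λ.λ.1) (λ.0))
  step 2: λ.0 (λ.λ.0) (λ.λ.λ.1)

Answer: DIFFERENT — A ⇓ λ.λ.0, B ⇓ λ.0 (λ.λ.0) (λ.λ.λ.1)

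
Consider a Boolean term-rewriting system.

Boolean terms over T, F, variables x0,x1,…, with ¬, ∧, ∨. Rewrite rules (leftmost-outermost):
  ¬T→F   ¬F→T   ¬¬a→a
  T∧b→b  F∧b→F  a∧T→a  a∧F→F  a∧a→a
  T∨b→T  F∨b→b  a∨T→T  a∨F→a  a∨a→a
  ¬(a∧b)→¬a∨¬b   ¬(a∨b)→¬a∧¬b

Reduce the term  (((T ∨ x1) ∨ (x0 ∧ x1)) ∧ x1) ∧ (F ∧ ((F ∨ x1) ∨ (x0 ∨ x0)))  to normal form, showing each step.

  start: (((T ∨ x1) ∨ (x0 ∧ x1)) ∧ x1) ∧ (F ∧ ((F ∨ x1) ∨ (x0 ∨ x0)))
  step 1: ((T ∨ (x0 ∧ x1)) ∧ x1) ∧ (F ∧ ((F ∨ x1) ∨ (x0 ∨ x0)))
  step 2: (T ∧ x1) ∧ (F ∧ ((F ∨ x1) ∨ (x0 ∨ x0)))
  step 3: x1 ∧ (F ∧ ((F ∨ x1) ∨ (x0 ∨ x0)))
  step 4: x1 ∧ F
  step 5: F

Answer: normal form = F  (in 5 steps)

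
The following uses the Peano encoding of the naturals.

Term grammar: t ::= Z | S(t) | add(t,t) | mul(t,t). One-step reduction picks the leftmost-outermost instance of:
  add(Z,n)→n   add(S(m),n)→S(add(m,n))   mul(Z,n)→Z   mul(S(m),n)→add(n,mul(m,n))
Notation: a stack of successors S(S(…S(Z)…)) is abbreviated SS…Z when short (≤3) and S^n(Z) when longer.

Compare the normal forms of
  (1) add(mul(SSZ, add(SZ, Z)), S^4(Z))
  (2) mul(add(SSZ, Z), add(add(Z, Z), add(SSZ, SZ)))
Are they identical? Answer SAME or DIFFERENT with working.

Term A:
  start: add(mul(SSZ, add(SZ, Z)), S^4(Z))
  [1] add(add(add(SZ, Z), mul(SZ, add(SZ, Z))), S^4(Z))
  [2] add(add(S(add(Z, Z)), mul(SZ, add(SZ, Z))), S^4(Z))
  [3] add(S(add(add(Z, Z), mul(SZ, add(SZ, Z)))), S^4(Z))
  [4] S(add(add(add(Z, Z), mul(SZ, add(SZ, Z))), S^4(Z)))
  [5] S(add(add(Z, mul(SZ, add(SZ, Z))), S^4(Z)))
  [6] S(add(mul(SZ, add(SZ, Z)), S^4(Z)))
  [7] S(add(add(add(SZ, Z), mul(Z, add(SZ, Z))), S^4(Z)))
  [8] S(add(add(S(add(Z, Z)), mul(Z, add(SZ, Z))), S^4(Z)))
  [9] S(add(S(add(add(Z, Z), mul(Z, add(SZ, Z)))), S^4(Z)))
  [10] S(S(add(add(add(Z, Z), mul(Z, add(SZ, Z))), S^4(Z))))
  [11] S(S(add(add(Z, mul(Z, add(SZ, Z))), S^4(Z))))
  [12] S(S(add(mul(Z, add(SZ, Z)), S^4(Z))))
  [13] S(S(add(Z, S^4(Z))))
  [14] S^6(Z)

Term B:
  start: mul(add(SSZ, Z), add(add(Z, Z), add(SSZ, SZ)))
  [1] mul(S(add(SZ, Z)), add(add(Z, Z), add(SSZ, SZ)))
  [2] add(add(add(Z, Z), add(SSZ, SZ)), mul(add(SZ, Z), add(add(Z, Z), add(SSZ, SZ))))
  [3] add(add(Z, add(SSZ, SZ)), mul(add(SZ, Z), add(add(Z, Z), add(SSZ, SZ))))
  [4] add(add(SSZ, SZ), mul(add(SZ, Z), add(add(Z, Z), add(SSZ, SZ))))
  [5] add(S(add(SZ, SZ)), mul(add(SZ, Z), add(add(Z, Z), add(SSZ, SZ))))
  [6] S(add(add(SZ, SZ), mul(add(SZ, Z), add(add(Z, Z), add(SSZ, SZ)))))
  [7] S(add(S(add(Z, SZ)), mul(add(SZ, Z), add(add(Z, Z), add(SSZ, SZ)))))
  [8] S(S(add(add(Z, SZ), mul(add(SZ, Z), add(add(Z, Z), add(SSZ, SZ))))))
  [9] S(S(add(SZ, mul(add(SZ, Z), add(add(Z, Z), add(SSZ, SZ))))))
  [10] S(S(S(add(Z, mul(add(SZ, Z), add(add(Z, Z), add(SSZ, SZ)))))))
  [11] S(S(S(mul(add(SZ, Z), add(add(Z, Z), add(SSZ, SZ))))))
  [12] S(S(S(mul(S(add(Z, Z)), add(add(Z, Z), add(SSZ, SZ))))))
  [13] S(S(S(add(add(add(Z, Z), add(SSZ, SZ)), mul(add(Z, Z), add(add(Z, Z), add(SSZ, SZ)))))))
  [14] S(S(S(add(add(Z, add(SSZ, SZ)), mul(add(Z, Z), add(add(Z, Z), add(SSZ, SZ)))))))
  [15] S(S(S(add(add(SSZ, SZ), mul(add(Z, Z), add(add(Z, Z), add(SSZ, SZ)))))))
  [16] S(S(S(add(S(add(SZ, SZ)), mul(add(Z, Z), add(add(Z, Z), add(SSZ, SZ)))))))
  [17] S(S(S(S(add(add(SZ, SZ), mul(add(Z, Z), add(add(Z, Z), add(SSZ, SZ))))))))
  [18] S(S(S(S(add(S(add(Z, SZ)), mul(add(Z, Z), add(add(Z, Z), add(SSZ, SZ))))))))
  [19] S(S(S(S(S(add(add(Z, SZ), mul(add(Z, Z), add(add(Z, Z), add(SSZ, SZ)))))))))
  [20] S(S(S(S(S(add(SZ, mul(add(Z, Z), add(add(Z, Z), add(SSZ, SZ)))))))))
  [21] S(S(S(S(S(S(add(Z, mul(add(Z, Z), add(add(Z, Z), add(SSZ, SZ))))))))))
  [22] S(S(S(S(S(S(mul(add(Z, Z), add(add(Z, Z), add(SSZ, SZ)))))))))
  [23] S(S(S(S(S(S(mul(Z, add(add(Z, Z), add(SSZ, SZ)))))))))
  [24] S^6(Z)

Answer: SAME — A ⇓ S^6(Z), B ⇓ S^6(Z)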